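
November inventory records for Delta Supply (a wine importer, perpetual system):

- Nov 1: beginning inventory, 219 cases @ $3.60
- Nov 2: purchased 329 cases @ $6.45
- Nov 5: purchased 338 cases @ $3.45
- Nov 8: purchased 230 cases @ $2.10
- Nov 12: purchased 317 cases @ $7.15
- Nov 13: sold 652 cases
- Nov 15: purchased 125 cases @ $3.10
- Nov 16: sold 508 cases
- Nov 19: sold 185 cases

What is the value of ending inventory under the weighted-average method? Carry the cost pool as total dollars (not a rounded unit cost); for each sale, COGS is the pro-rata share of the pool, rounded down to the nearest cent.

Ending inventory = $965.75

After Nov 1: 219 on hand, pool $788.40 (≈ $3.6000 each)
After Nov 2: 548 on hand, pool $2,910.45 (≈ $5.3110 each)
After Nov 5: 886 on hand, pool $4,076.55 (≈ $4.6011 each)
After Nov 8: 1116 on hand, pool $4,559.55 (≈ $4.0856 each)
After Nov 12: 1433 on hand, pool $6,826.10 (≈ $4.7635 each)
Nov 13, sell 652: 652/1433 × $6,826.10 → $3,105.80
After Nov 15: 906 on hand, pool $4,107.80 (≈ $4.5340 each)
Nov 16, sell 508: 508/906 × $4,107.80 → $2,303.26
Nov 19, sell 185: 185/398 × $1,804.54 → $838.79
Total COGS = $3,105.80 + $2,303.26 + $838.79 = $6,247.85
Ending inventory (cost pool remaining) = $965.75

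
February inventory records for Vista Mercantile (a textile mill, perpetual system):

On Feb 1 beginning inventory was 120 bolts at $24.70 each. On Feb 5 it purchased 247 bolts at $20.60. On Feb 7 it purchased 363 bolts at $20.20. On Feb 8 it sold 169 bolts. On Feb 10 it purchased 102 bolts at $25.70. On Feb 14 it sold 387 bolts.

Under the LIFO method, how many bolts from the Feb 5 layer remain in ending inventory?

Feb 8, 169 sold [LIFO — newest first]: 169 @ $20.20 = $3,413.80
Feb 14, 387 sold [LIFO — newest first]: 102 @ $25.70 + 194 @ $20.20 + 91 @ $20.60 = $8,414.80
Total COGS = $3,413.80 + $8,414.80 = $11,828.60
Ending inventory: 120 @ $24.70 + 156 @ $20.60 = $6,177.60
Check: goods available $18,006.20 = COGS $11,828.60 + ending $6,177.60

156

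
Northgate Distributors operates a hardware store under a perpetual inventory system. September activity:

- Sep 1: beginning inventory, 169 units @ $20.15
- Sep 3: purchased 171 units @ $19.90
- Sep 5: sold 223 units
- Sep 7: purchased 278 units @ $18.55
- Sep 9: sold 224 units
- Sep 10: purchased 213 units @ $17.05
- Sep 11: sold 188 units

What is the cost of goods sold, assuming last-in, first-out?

COGS = $11,811.30

Sep 5, 223 sold [LIFO — newest first]: 171 @ $19.90 + 52 @ $20.15 = $4,450.70
Sep 9, 224 sold [LIFO — newest first]: 224 @ $18.55 = $4,155.20
Sep 11, 188 sold [LIFO — newest first]: 188 @ $17.05 = $3,205.40
Total COGS = $4,450.70 + $4,155.20 + $3,205.40 = $11,811.30
Ending inventory: 117 @ $20.15 + 54 @ $18.55 + 25 @ $17.05 = $3,785.50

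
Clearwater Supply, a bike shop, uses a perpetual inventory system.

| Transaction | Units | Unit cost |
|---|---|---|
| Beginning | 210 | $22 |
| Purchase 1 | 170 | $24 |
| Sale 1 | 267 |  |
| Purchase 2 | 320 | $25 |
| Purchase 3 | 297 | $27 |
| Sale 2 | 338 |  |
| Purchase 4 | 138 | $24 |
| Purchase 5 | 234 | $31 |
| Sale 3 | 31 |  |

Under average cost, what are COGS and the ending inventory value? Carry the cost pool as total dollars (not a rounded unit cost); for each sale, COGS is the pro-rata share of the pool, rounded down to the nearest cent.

COGS = $15,561.89; ending inventory = $19,723.11

After Beginning: 210 on hand, pool $4,620.00 (≈ $22.0000 each)
After Purchase 1: 380 on hand, pool $8,700.00 (≈ $22.8947 each)
Sale 1, sell 267: 267/380 × $8,700.00 → $6,112.89
After Purchase 2: 433 on hand, pool $10,587.11 (≈ $24.4506 each)
After Purchase 3: 730 on hand, pool $18,606.11 (≈ $25.4878 each)
Sale 2, sell 338: 338/730 × $18,606.11 → $8,614.88
After Purchase 4: 530 on hand, pool $13,303.23 (≈ $25.1004 each)
After Purchase 5: 764 on hand, pool $20,557.23 (≈ $26.9074 each)
Sale 3, sell 31: 31/764 × $20,557.23 → $834.12
Total COGS = $6,112.89 + $8,614.88 + $834.12 = $15,561.89
Ending inventory (cost pool remaining) = $19,723.11
Check: goods available $35,285.00 = COGS $15,561.89 + ending $19,723.11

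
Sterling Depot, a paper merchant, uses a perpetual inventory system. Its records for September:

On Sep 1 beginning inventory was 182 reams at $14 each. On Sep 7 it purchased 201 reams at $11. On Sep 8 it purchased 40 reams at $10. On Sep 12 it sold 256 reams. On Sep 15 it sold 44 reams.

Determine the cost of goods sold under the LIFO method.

Sep 12, 256 sold [LIFO — newest first]: 40 @ $10 + 201 @ $11 + 15 @ $14 = $2,821
Sep 15, 44 sold [LIFO — newest first]: 44 @ $14 = $616
Total COGS = $2,821 + $616 = $3,437
Ending inventory: 123 @ $14 = $1,722

COGS = $3,437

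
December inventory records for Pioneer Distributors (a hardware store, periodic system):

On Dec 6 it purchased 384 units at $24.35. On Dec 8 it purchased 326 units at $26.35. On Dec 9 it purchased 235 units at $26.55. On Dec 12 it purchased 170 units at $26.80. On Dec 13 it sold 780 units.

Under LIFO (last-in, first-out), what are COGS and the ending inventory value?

COGS = $20,578.50; ending inventory = $8,157.25

Dec 13, 780 sold [LIFO — newest first]: 170 @ $26.80 + 235 @ $26.55 + 326 @ $26.35 + 49 @ $24.35 = $20,578.50
Ending inventory: 335 @ $24.35 = $8,157.25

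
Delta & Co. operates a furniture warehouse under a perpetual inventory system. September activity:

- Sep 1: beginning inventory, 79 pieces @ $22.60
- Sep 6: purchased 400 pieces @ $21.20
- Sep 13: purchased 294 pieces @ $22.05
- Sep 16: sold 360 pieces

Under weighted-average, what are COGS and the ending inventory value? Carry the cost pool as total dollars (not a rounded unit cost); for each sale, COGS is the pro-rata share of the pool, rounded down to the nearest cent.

After Sep 1: 79 on hand, pool $1,785.40 (≈ $22.6000 each)
After Sep 6: 479 on hand, pool $10,265.40 (≈ $21.4309 each)
After Sep 13: 773 on hand, pool $16,748.10 (≈ $21.6664 each)
Sep 16, sell 360: 360/773 × $16,748.10 → $7,799.89
Ending inventory (cost pool remaining) = $8,948.21

COGS = $7,799.89; ending inventory = $8,948.21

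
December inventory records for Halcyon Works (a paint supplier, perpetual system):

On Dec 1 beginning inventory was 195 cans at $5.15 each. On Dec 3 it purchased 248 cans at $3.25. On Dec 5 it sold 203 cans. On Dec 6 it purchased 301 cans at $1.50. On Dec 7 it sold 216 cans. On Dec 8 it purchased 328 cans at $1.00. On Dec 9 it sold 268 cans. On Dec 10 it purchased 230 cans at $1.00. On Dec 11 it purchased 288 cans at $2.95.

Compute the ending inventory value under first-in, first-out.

Ending inventory = $1,493.10

Dec 5, 203 sold [FIFO — oldest first]: 195 @ $5.15 + 8 @ $3.25 = $1,030.25
Dec 7, 216 sold [FIFO — oldest first]: 216 @ $3.25 = $702.00
Dec 9, 268 sold [FIFO — oldest first]: 24 @ $3.25 + 244 @ $1.50 = $444.00
Total COGS = $1,030.25 + $702.00 + $444.00 = $2,176.25
Ending inventory: 57 @ $1.50 + 328 @ $1.00 + 230 @ $1.00 + 288 @ $2.95 = $1,493.10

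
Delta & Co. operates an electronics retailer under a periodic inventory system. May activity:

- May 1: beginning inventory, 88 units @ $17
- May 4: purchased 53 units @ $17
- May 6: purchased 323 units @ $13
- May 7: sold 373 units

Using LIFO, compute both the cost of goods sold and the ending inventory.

May 7, 373 sold [LIFO — newest first]: 323 @ $13 + 50 @ $17 = $5,049
Ending inventory: 88 @ $17 + 3 @ $17 = $1,547

COGS = $5,049; ending inventory = $1,547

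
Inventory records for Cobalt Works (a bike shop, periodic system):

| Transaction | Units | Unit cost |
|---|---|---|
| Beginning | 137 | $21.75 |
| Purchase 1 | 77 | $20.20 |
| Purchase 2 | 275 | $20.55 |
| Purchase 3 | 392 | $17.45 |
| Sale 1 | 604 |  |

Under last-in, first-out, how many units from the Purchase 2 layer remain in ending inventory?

Sale 1 (604) [LIFO — newest first]: 392 @ $17.45 + 212 @ $20.55 = $11,197.00
Ending inventory: 137 @ $21.75 + 77 @ $20.20 + 63 @ $20.55 = $5,829.80
Check: goods available $17,026.80 = COGS $11,197.00 + ending $5,829.80

63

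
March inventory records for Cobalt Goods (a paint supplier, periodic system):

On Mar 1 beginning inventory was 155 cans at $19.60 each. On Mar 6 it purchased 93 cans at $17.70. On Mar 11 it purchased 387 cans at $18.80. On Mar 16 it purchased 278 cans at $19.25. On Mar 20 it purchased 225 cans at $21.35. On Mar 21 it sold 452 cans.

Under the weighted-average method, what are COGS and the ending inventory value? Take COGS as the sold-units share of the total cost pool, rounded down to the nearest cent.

COGS = $8,783.79; ending inventory = $13,331.16

Mar 21, sell 452: 452/1138 × $22,114.95 → $8,783.79
Ending inventory (cost pool remaining) = $13,331.16
Check: goods available $22,114.95 = COGS $8,783.79 + ending $13,331.16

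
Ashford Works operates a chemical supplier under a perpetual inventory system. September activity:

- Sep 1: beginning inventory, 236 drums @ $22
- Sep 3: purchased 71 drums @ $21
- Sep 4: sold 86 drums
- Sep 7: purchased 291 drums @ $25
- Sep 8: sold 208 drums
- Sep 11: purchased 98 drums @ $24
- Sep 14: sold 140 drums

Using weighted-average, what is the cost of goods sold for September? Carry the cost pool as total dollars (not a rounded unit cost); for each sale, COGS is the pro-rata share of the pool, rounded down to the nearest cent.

After Sep 1: 236 on hand, pool $5,192.00 (≈ $22.0000 each)
After Sep 3: 307 on hand, pool $6,683.00 (≈ $21.7687 each)
Sep 4, sell 86: 86/307 × $6,683.00 → $1,872.11
After Sep 7: 512 on hand, pool $12,085.89 (≈ $23.6053 each)
Sep 8, sell 208: 208/512 × $12,085.89 → $4,909.89
After Sep 11: 402 on hand, pool $9,528.00 (≈ $23.7015 each)
Sep 14, sell 140: 140/402 × $9,528.00 → $3,318.20
Total COGS = $1,872.11 + $4,909.89 + $3,318.20 = $10,100.20
Ending inventory (cost pool remaining) = $6,209.80
Check: goods available $16,310.00 = COGS $10,100.20 + ending $6,209.80

COGS = $10,100.20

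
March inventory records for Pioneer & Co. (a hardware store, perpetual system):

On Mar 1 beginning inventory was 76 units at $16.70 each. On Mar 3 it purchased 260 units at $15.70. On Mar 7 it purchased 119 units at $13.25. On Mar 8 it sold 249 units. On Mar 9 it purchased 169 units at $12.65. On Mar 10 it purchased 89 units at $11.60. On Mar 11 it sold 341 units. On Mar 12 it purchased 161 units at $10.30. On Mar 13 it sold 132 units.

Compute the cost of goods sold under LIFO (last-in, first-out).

COGS = $9,450.70

Mar 8, 249 sold [LIFO — newest first]: 119 @ $13.25 + 130 @ $15.70 = $3,617.75
Mar 11, 341 sold [LIFO — newest first]: 89 @ $11.60 + 169 @ $12.65 + 83 @ $15.70 = $4,473.35
Mar 13, 132 sold [LIFO — newest first]: 132 @ $10.30 = $1,359.60
Total COGS = $3,617.75 + $4,473.35 + $1,359.60 = $9,450.70
Ending inventory: 76 @ $16.70 + 47 @ $15.70 + 29 @ $10.30 = $2,305.80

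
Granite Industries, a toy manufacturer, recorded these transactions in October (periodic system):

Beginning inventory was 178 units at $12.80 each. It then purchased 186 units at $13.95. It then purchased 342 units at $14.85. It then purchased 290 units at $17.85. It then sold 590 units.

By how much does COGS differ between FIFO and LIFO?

FIFO COGS: 178 @ $12.80 + 186 @ $13.95 + 226 @ $14.85 = $8,229.20
LIFO COGS: 290 @ $17.85 + 300 @ $14.85 = $9,631.50
Difference = |$8,229.20 − $9,631.50| = $1,402.30

$1,402.30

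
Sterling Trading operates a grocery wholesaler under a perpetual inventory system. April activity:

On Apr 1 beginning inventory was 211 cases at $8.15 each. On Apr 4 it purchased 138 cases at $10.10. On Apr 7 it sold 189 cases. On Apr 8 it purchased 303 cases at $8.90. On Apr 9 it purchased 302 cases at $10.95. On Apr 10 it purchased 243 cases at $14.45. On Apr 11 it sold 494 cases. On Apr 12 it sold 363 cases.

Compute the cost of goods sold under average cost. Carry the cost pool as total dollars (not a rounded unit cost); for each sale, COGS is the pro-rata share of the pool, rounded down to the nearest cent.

COGS = $10,989.22

After Apr 1: 211 on hand, pool $1,719.65 (≈ $8.1500 each)
After Apr 4: 349 on hand, pool $3,113.45 (≈ $8.9211 each)
Apr 7, sell 189: 189/349 × $3,113.45 → $1,686.08
After Apr 8: 463 on hand, pool $4,124.07 (≈ $8.9073 each)
After Apr 9: 765 on hand, pool $7,430.97 (≈ $9.7137 each)
After Apr 10: 1008 on hand, pool $10,942.32 (≈ $10.8555 each)
Apr 11, sell 494: 494/1008 × $10,942.32 → $5,362.60
Apr 12, sell 363: 363/514 × $5,579.72 → $3,940.54
Total COGS = $1,686.08 + $5,362.60 + $3,940.54 = $10,989.22
Ending inventory (cost pool remaining) = $1,639.18
Check: goods available $12,628.40 = COGS $10,989.22 + ending $1,639.18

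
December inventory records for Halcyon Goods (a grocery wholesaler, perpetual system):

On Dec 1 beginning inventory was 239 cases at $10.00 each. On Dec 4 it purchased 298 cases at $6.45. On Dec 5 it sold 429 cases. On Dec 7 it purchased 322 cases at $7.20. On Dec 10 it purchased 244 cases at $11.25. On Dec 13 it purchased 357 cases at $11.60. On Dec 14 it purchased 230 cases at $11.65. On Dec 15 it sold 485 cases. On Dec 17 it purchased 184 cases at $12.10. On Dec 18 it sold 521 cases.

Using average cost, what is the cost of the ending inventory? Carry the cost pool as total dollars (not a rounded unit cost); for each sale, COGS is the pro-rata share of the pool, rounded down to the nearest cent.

Ending inventory = $4,606.48

After Dec 1: 239 on hand, pool $2,390.00 (≈ $10.0000 each)
After Dec 4: 537 on hand, pool $4,312.10 (≈ $8.0300 each)
Dec 5, sell 429: 429/537 × $4,312.10 → $3,444.86
After Dec 7: 430 on hand, pool $3,185.64 (≈ $7.4085 each)
After Dec 10: 674 on hand, pool $5,930.64 (≈ $8.7992 each)
After Dec 13: 1031 on hand, pool $10,071.84 (≈ $9.7690 each)
After Dec 14: 1261 on hand, pool $12,751.34 (≈ $10.1121 each)
Dec 15, sell 485: 485/1261 × $12,751.34 → $4,904.36
After Dec 17: 960 on hand, pool $10,073.38 (≈ $10.4931 each)
Dec 18, sell 521: 521/960 × $10,073.38 → $5,466.90
Total COGS = $3,444.86 + $4,904.36 + $5,466.90 = $13,816.12
Ending inventory (cost pool remaining) = $4,606.48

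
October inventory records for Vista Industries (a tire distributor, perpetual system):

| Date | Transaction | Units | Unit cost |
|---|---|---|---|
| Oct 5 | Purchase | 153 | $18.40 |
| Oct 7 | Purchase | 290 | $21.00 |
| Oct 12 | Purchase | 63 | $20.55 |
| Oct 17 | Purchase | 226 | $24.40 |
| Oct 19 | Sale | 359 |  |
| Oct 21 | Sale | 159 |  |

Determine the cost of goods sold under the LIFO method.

Oct 19, 359 sold [LIFO — newest first]: 226 @ $24.40 + 63 @ $20.55 + 70 @ $21.00 = $8,279.05
Oct 21, 159 sold [LIFO — newest first]: 159 @ $21.00 = $3,339.00
Total COGS = $8,279.05 + $3,339.00 = $11,618.05
Ending inventory: 153 @ $18.40 + 61 @ $21.00 = $4,096.20
Check: goods available $15,714.25 = COGS $11,618.05 + ending $4,096.20

COGS = $11,618.05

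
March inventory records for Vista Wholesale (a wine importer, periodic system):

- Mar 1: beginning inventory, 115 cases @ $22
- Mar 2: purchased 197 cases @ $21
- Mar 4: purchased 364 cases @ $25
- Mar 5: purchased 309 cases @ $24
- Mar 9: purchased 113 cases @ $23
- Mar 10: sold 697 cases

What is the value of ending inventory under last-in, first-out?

Ending inventory = $8,892

Mar 10, 697 sold [LIFO — newest first]: 113 @ $23 + 309 @ $24 + 275 @ $25 = $16,890
Ending inventory: 115 @ $22 + 197 @ $21 + 89 @ $25 = $8,892
Check: goods available $25,782 = COGS $16,890 + ending $8,892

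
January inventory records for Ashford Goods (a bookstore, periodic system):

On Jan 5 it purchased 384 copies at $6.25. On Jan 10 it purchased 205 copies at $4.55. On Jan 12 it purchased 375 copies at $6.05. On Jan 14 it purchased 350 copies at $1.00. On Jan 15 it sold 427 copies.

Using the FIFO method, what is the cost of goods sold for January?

Jan 15, 427 sold [FIFO — oldest first]: 384 @ $6.25 + 43 @ $4.55 = $2,595.65
Ending inventory: 162 @ $4.55 + 375 @ $6.05 + 350 @ $1.00 = $3,355.85
Check: goods available $5,951.50 = COGS $2,595.65 + ending $3,355.85

COGS = $2,595.65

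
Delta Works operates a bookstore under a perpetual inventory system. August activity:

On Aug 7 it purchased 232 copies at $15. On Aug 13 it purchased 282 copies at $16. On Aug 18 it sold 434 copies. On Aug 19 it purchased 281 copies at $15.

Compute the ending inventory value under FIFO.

Aug 18, 434 sold [FIFO — oldest first]: 232 @ $15 + 202 @ $16 = $6,712
Ending inventory: 80 @ $16 + 281 @ $15 = $5,495
Check: goods available $12,207 = COGS $6,712 + ending $5,495

Ending inventory = $5,495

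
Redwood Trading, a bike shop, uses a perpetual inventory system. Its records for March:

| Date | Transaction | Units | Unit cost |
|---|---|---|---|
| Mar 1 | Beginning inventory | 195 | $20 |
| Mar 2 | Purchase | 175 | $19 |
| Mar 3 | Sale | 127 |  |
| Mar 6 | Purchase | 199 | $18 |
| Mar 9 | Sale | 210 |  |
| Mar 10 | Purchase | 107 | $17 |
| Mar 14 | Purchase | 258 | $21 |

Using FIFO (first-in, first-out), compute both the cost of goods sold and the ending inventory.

Mar 3, 127 sold [FIFO — oldest first]: 127 @ $20 = $2,540
Mar 9, 210 sold [FIFO — oldest first]: 68 @ $20 + 142 @ $19 = $4,058
Total COGS = $2,540 + $4,058 = $6,598
Ending inventory: 33 @ $19 + 199 @ $18 + 107 @ $17 + 258 @ $21 = $11,446
Check: goods available $18,044 = COGS $6,598 + ending $11,446

COGS = $6,598; ending inventory = $11,446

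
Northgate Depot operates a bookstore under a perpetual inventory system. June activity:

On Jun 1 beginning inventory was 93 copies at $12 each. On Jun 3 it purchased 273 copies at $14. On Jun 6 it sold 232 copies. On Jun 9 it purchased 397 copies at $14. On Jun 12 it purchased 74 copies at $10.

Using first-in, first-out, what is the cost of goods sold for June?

Jun 6, 232 sold [FIFO — oldest first]: 93 @ $12 + 139 @ $14 = $3,062
Ending inventory: 134 @ $14 + 397 @ $14 + 74 @ $10 = $8,174

COGS = $3,062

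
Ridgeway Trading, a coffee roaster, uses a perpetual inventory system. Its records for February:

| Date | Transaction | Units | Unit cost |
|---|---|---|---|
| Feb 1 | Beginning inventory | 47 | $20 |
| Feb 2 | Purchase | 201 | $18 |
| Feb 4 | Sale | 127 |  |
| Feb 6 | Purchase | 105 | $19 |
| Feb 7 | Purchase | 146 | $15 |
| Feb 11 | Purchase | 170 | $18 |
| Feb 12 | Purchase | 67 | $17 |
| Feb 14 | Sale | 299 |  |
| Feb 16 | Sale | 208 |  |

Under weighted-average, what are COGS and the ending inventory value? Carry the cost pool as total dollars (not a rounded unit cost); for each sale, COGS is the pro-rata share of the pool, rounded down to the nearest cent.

After Feb 1: 47 on hand, pool $940.00 (≈ $20.0000 each)
After Feb 2: 248 on hand, pool $4,558.00 (≈ $18.3790 each)
Feb 4, sell 127: 127/248 × $4,558.00 → $2,334.13
After Feb 6: 226 on hand, pool $4,218.87 (≈ $18.6676 each)
After Feb 7: 372 on hand, pool $6,408.87 (≈ $17.2281 each)
After Feb 11: 542 on hand, pool $9,468.87 (≈ $17.4702 each)
After Feb 12: 609 on hand, pool $10,607.87 (≈ $17.4185 each)
Feb 14, sell 299: 299/609 × $10,607.87 → $5,208.13
Feb 16, sell 208: 208/310 × $5,399.74 → $3,623.05
Total COGS = $2,334.13 + $5,208.13 + $3,623.05 = $11,165.31
Ending inventory (cost pool remaining) = $1,776.69

COGS = $11,165.31; ending inventory = $1,776.69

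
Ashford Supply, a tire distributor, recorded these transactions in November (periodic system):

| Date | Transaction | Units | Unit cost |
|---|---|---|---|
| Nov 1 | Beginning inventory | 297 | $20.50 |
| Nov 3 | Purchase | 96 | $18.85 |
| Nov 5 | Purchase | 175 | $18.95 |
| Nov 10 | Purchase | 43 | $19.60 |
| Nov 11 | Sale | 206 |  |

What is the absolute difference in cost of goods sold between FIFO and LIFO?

$291.35

FIFO COGS: 206 @ $20.50 = $4,223.00
LIFO COGS: 43 @ $19.60 + 163 @ $18.95 = $3,931.65
Difference = |$4,223.00 − $3,931.65| = $291.35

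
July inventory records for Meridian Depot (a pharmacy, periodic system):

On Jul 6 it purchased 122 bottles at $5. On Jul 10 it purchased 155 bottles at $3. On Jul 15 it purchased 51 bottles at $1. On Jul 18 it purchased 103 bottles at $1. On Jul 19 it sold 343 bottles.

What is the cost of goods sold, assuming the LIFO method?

Jul 19, 343 sold [LIFO — newest first]: 103 @ $1 + 51 @ $1 + 155 @ $3 + 34 @ $5 = $789
Ending inventory: 88 @ $5 = $440

COGS = $789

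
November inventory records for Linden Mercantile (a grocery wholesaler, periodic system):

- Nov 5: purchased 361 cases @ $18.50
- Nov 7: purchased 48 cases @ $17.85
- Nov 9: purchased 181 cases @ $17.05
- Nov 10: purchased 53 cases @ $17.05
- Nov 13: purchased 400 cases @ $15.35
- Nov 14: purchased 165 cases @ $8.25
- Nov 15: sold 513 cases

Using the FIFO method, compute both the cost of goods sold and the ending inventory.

COGS = $9,308.50; ending inventory = $9,717.75

Nov 15, 513 sold [FIFO — oldest first]: 361 @ $18.50 + 48 @ $17.85 + 104 @ $17.05 = $9,308.50
Ending inventory: 77 @ $17.05 + 53 @ $17.05 + 400 @ $15.35 + 165 @ $8.25 = $9,717.75
Check: goods available $19,026.25 = COGS $9,308.50 + ending $9,717.75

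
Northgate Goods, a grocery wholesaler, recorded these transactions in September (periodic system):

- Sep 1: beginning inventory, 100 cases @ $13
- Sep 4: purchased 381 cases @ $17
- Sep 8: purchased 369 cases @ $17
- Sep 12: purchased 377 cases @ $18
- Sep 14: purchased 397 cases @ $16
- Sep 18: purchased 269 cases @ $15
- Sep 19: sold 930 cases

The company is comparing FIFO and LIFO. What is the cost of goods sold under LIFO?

FIFO COGS: 100 @ $13 + 381 @ $17 + 369 @ $17 + 80 @ $18 = $15,490
LIFO COGS: 269 @ $15 + 397 @ $16 + 264 @ $18 = $15,139

COGS = $15,139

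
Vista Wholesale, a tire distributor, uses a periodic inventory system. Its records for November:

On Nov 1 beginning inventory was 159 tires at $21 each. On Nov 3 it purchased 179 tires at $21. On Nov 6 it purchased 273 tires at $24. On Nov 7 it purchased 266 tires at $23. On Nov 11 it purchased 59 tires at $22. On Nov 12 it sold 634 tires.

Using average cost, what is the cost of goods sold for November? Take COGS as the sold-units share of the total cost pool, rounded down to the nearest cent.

COGS = $14,269.06

Nov 12, sell 634: 634/936 × $21,066.00 → $14,269.06
Ending inventory (cost pool remaining) = $6,796.94
Check: goods available $21,066.00 = COGS $14,269.06 + ending $6,796.94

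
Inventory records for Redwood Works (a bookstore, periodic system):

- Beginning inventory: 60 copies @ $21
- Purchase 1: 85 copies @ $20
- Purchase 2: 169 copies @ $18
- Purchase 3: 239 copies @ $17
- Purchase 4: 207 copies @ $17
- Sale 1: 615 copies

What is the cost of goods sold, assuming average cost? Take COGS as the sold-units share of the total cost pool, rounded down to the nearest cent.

COGS = $10,992.31

Sale 1, sell 615: 615/760 × $13,584.00 → $10,992.31
Ending inventory (cost pool remaining) = $2,591.69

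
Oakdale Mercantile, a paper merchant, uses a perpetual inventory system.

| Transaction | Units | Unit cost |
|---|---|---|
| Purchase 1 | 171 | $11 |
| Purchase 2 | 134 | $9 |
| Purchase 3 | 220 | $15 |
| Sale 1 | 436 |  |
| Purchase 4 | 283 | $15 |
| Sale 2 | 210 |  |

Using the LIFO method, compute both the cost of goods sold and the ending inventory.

Sale 1 (436) [LIFO — newest first]: 220 @ $15 + 134 @ $9 + 82 @ $11 = $5,408
Sale 2 (210) [LIFO — newest first]: 210 @ $15 = $3,150
Total COGS = $5,408 + $3,150 = $8,558
Ending inventory: 89 @ $11 + 73 @ $15 = $2,074

COGS = $8,558; ending inventory = $2,074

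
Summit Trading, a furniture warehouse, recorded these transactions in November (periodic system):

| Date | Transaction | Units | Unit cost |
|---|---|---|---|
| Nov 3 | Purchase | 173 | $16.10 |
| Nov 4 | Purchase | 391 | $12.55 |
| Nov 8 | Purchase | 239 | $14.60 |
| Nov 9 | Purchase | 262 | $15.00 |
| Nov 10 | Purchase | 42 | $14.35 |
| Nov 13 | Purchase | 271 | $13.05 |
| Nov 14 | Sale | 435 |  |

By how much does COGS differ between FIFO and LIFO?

$104.15

FIFO COGS: 173 @ $16.10 + 262 @ $12.55 = $6,073.40
LIFO COGS: 271 @ $13.05 + 42 @ $14.35 + 122 @ $15.00 = $5,969.25
Difference = |$6,073.40 − $5,969.25| = $104.15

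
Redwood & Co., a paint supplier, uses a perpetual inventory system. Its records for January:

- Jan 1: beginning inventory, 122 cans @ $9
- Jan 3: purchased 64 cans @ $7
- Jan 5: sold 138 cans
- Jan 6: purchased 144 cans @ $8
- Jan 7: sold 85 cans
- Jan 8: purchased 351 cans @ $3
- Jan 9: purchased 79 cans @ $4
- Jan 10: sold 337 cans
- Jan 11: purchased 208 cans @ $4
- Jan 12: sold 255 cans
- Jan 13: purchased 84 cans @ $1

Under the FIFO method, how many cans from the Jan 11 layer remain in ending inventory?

Jan 5, 138 sold [FIFO — oldest first]: 122 @ $9 + 16 @ $7 = $1,210
Jan 7, 85 sold [FIFO — oldest first]: 48 @ $7 + 37 @ $8 = $632
Jan 10, 337 sold [FIFO — oldest first]: 107 @ $8 + 230 @ $3 = $1,546
Jan 12, 255 sold [FIFO — oldest first]: 121 @ $3 + 79 @ $4 + 55 @ $4 = $899
Total COGS = $1,210 + $632 + $1,546 + $899 = $4,287
Ending inventory: 153 @ $4 + 84 @ $1 = $696

153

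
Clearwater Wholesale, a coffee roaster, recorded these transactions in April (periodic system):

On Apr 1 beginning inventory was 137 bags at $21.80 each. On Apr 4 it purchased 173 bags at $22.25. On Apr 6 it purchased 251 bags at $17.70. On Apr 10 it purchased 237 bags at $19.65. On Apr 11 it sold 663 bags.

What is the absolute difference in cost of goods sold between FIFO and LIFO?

FIFO COGS: 137 @ $21.80 + 173 @ $22.25 + 251 @ $17.70 + 102 @ $19.65 = $13,282.85
LIFO COGS: 237 @ $19.65 + 251 @ $17.70 + 173 @ $22.25 + 2 @ $21.80 = $12,992.60
Difference = |$13,282.85 − $12,992.60| = $290.25

$290.25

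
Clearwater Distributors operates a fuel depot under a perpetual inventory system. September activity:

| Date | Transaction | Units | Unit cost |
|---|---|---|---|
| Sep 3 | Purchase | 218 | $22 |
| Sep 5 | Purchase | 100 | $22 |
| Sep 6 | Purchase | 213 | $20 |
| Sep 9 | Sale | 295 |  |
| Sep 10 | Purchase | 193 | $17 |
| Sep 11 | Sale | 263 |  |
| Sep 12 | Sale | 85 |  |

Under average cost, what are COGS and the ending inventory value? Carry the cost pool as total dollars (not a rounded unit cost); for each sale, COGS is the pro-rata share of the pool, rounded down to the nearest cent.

After Sep 3: 218 on hand, pool $4,796.00 (≈ $22.0000 each)
After Sep 5: 318 on hand, pool $6,996.00 (≈ $22.0000 each)
After Sep 6: 531 on hand, pool $11,256.00 (≈ $21.1977 each)
Sep 9, sell 295: 295/531 × $11,256.00 → $6,253.33
After Sep 10: 429 on hand, pool $8,283.67 (≈ $19.3093 each)
Sep 11, sell 263: 263/429 × $8,283.67 → $5,078.33
Sep 12, sell 85: 85/166 × $3,205.34 → $1,641.28
Total COGS = $6,253.33 + $5,078.33 + $1,641.28 = $12,972.94
Ending inventory (cost pool remaining) = $1,564.06
Check: goods available $14,537.00 = COGS $12,972.94 + ending $1,564.06

COGS = $12,972.94; ending inventory = $1,564.06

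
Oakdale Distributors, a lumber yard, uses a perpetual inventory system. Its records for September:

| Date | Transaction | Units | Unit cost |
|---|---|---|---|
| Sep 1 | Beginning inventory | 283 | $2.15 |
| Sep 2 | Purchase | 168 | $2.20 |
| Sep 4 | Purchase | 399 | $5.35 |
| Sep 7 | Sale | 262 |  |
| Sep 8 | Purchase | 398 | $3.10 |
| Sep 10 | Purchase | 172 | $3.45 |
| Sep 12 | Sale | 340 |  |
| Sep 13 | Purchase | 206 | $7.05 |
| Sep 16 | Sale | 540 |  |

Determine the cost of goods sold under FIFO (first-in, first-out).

COGS = $4,017.90

Sep 7, 262 sold [FIFO — oldest first]: 262 @ $2.15 = $563.30
Sep 12, 340 sold [FIFO — oldest first]: 21 @ $2.15 + 168 @ $2.20 + 151 @ $5.35 = $1,222.60
Sep 16, 540 sold [FIFO — oldest first]: 248 @ $5.35 + 292 @ $3.10 = $2,232.00
Total COGS = $563.30 + $1,222.60 + $2,232.00 = $4,017.90
Ending inventory: 106 @ $3.10 + 172 @ $3.45 + 206 @ $7.05 = $2,374.30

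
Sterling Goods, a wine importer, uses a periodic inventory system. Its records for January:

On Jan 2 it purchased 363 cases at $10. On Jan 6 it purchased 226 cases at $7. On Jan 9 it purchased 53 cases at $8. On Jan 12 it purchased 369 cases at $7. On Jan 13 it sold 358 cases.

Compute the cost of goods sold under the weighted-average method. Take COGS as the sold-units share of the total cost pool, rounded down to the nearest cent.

COGS = $2,910.38

Jan 13, sell 358: 358/1011 × $8,219.00 → $2,910.38
Ending inventory (cost pool remaining) = $5,308.62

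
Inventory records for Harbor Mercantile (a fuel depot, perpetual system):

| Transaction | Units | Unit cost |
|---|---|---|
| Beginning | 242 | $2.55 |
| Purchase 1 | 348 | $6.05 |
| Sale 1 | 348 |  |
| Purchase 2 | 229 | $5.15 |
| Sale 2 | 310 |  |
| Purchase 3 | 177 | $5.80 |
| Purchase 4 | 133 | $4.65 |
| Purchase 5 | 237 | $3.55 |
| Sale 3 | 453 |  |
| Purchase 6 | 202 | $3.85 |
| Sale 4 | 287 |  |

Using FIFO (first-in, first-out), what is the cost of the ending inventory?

Ending inventory = $654.50

Sale 1 (348) [FIFO — oldest first]: 242 @ $2.55 + 106 @ $6.05 = $1,258.40
Sale 2 (310) [FIFO — oldest first]: 242 @ $6.05 + 68 @ $5.15 = $1,814.30
Sale 3 (453) [FIFO — oldest first]: 161 @ $5.15 + 177 @ $5.80 + 115 @ $4.65 = $2,390.50
Sale 4 (287) [FIFO — oldest first]: 18 @ $4.65 + 237 @ $3.55 + 32 @ $3.85 = $1,048.25
Total COGS = $1,258.40 + $1,814.30 + $2,390.50 + $1,048.25 = $6,511.45
Ending inventory: 170 @ $3.85 = $654.50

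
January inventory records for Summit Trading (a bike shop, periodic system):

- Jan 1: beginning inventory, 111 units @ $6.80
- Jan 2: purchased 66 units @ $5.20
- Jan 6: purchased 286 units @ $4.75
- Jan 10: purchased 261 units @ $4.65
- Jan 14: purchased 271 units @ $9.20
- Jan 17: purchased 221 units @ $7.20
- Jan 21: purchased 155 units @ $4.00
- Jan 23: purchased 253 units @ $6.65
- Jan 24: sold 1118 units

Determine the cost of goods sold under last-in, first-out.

COGS = $7,400.55

Jan 24, 1118 sold [LIFO — newest first]: 253 @ $6.65 + 155 @ $4.00 + 221 @ $7.20 + 271 @ $9.20 + 218 @ $4.65 = $7,400.55
Ending inventory: 111 @ $6.80 + 66 @ $5.20 + 286 @ $4.75 + 43 @ $4.65 = $2,656.45
Check: goods available $10,057.00 = COGS $7,400.55 + ending $2,656.45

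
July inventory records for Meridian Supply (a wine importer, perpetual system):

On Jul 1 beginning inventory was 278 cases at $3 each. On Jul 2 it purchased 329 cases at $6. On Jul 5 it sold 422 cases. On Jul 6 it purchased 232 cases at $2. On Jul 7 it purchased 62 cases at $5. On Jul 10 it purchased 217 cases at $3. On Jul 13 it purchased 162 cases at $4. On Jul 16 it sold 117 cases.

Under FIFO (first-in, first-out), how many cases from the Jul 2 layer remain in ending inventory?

68

Jul 5, 422 sold [FIFO — oldest first]: 278 @ $3 + 144 @ $6 = $1,698
Jul 16, 117 sold [FIFO — oldest first]: 117 @ $6 = $702
Total COGS = $1,698 + $702 = $2,400
Ending inventory: 68 @ $6 + 232 @ $2 + 62 @ $5 + 217 @ $3 + 162 @ $4 = $2,481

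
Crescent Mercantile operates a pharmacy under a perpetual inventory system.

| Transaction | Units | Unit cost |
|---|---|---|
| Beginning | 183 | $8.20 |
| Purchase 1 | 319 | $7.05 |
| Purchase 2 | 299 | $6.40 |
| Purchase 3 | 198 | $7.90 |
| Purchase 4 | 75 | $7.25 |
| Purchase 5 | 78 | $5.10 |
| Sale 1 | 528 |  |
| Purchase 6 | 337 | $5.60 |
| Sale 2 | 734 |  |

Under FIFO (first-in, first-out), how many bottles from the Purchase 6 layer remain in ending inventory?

227

Sale 1 (528) [FIFO — oldest first]: 183 @ $8.20 + 319 @ $7.05 + 26 @ $6.40 = $3,915.95
Sale 2 (734) [FIFO — oldest first]: 273 @ $6.40 + 198 @ $7.90 + 75 @ $7.25 + 78 @ $5.10 + 110 @ $5.60 = $4,868.95
Total COGS = $3,915.95 + $4,868.95 = $8,784.90
Ending inventory: 227 @ $5.60 = $1,271.20
Check: goods available $10,056.10 = COGS $8,784.90 + ending $1,271.20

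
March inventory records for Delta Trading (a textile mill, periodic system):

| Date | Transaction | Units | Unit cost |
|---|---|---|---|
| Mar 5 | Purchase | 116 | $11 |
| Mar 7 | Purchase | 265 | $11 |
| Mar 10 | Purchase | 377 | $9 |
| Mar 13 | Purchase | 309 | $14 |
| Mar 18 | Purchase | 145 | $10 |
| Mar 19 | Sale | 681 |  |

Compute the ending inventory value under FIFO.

Mar 19, 681 sold [FIFO — oldest first]: 116 @ $11 + 265 @ $11 + 300 @ $9 = $6,891
Ending inventory: 77 @ $9 + 309 @ $14 + 145 @ $10 = $6,469

Ending inventory = $6,469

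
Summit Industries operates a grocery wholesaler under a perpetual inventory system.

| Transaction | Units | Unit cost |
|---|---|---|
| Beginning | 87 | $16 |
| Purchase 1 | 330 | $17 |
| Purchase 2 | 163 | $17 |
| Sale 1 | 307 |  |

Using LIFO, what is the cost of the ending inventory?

Ending inventory = $4,554

Sale 1 (307) [LIFO — newest first]: 163 @ $17 + 144 @ $17 = $5,219
Ending inventory: 87 @ $16 + 186 @ $17 = $4,554
Check: goods available $9,773 = COGS $5,219 + ending $4,554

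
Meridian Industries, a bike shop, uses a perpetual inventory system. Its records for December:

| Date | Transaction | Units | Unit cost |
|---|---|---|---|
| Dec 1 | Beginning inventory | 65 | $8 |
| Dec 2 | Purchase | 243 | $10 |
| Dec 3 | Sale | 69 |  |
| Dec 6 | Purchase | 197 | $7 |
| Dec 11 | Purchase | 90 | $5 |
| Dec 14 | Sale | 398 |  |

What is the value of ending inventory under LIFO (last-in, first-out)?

Ending inventory = $1,150

Dec 3, 69 sold [LIFO — newest first]: 69 @ $10 = $690
Dec 14, 398 sold [LIFO — newest first]: 90 @ $5 + 197 @ $7 + 111 @ $10 = $2,939
Total COGS = $690 + $2,939 = $3,629
Ending inventory: 65 @ $8 + 63 @ $10 = $1,150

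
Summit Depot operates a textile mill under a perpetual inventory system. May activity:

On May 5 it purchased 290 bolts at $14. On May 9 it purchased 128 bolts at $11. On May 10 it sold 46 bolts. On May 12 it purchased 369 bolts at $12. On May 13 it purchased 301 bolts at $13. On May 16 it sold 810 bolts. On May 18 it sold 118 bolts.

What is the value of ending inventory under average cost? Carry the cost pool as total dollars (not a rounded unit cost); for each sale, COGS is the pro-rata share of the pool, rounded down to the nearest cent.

Ending inventory = $1,444.95

After May 5: 290 on hand, pool $4,060.00 (≈ $14.0000 each)
After May 9: 418 on hand, pool $5,468.00 (≈ $13.0813 each)
May 10, sell 46: 46/418 × $5,468.00 → $601.74
After May 12: 741 on hand, pool $9,294.26 (≈ $12.5429 each)
After May 13: 1042 on hand, pool $13,207.26 (≈ $12.6749 each)
May 16, sell 810: 810/1042 × $13,207.26 → $10,266.68
May 18, sell 118: 118/232 × $2,940.58 → $1,495.63
Total COGS = $601.74 + $10,266.68 + $1,495.63 = $12,364.05
Ending inventory (cost pool remaining) = $1,444.95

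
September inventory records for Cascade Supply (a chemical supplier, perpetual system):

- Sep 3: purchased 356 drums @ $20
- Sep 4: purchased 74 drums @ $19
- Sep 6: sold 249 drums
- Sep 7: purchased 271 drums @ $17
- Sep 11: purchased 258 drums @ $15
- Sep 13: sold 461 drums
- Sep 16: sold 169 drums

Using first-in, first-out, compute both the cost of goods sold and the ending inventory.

Sep 6, 249 sold [FIFO — oldest first]: 249 @ $20 = $4,980
Sep 13, 461 sold [FIFO — oldest first]: 107 @ $20 + 74 @ $19 + 271 @ $17 + 9 @ $15 = $8,288
Sep 16, 169 sold [FIFO — oldest first]: 169 @ $15 = $2,535
Total COGS = $4,980 + $8,288 + $2,535 = $15,803
Ending inventory: 80 @ $15 = $1,200
Check: goods available $17,003 = COGS $15,803 + ending $1,200

COGS = $15,803; ending inventory = $1,200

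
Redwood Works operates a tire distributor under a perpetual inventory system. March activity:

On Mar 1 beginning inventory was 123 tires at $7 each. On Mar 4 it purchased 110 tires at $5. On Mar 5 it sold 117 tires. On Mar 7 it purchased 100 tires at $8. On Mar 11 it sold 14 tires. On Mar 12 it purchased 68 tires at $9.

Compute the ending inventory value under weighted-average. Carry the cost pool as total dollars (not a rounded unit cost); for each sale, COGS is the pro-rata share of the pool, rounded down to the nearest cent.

After Mar 1: 123 on hand, pool $861.00 (≈ $7.0000 each)
After Mar 4: 233 on hand, pool $1,411.00 (≈ $6.0558 each)
Mar 5, sell 117: 117/233 × $1,411.00 → $708.52
After Mar 7: 216 on hand, pool $1,502.48 (≈ $6.9559 each)
Mar 11, sell 14: 14/216 × $1,502.48 → $97.38
After Mar 12: 270 on hand, pool $2,017.10 (≈ $7.4707 each)
Total COGS = $708.52 + $97.38 = $805.90
Ending inventory (cost pool remaining) = $2,017.10

Ending inventory = $2,017.10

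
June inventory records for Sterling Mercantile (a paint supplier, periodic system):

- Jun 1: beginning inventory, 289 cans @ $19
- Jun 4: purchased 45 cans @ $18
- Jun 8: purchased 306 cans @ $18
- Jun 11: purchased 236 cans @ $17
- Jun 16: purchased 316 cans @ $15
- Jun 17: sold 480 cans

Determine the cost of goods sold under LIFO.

COGS = $7,528

Jun 17, 480 sold [LIFO — newest first]: 316 @ $15 + 164 @ $17 = $7,528
Ending inventory: 289 @ $19 + 45 @ $18 + 306 @ $18 + 72 @ $17 = $13,033
Check: goods available $20,561 = COGS $7,528 + ending $13,033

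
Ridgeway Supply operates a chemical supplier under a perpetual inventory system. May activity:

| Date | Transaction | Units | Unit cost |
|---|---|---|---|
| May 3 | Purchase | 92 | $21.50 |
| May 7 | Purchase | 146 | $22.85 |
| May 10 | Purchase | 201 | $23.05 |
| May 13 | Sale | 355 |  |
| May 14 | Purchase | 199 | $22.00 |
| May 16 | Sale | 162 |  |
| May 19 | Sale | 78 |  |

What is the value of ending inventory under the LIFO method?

Ending inventory = $924.50

May 13, 355 sold [LIFO — newest first]: 201 @ $23.05 + 146 @ $22.85 + 8 @ $21.50 = $8,141.15
May 16, 162 sold [LIFO — newest first]: 162 @ $22.00 = $3,564.00
May 19, 78 sold [LIFO — newest first]: 37 @ $22.00 + 41 @ $21.50 = $1,695.50
Total COGS = $8,141.15 + $3,564.00 + $1,695.50 = $13,400.65
Ending inventory: 43 @ $21.50 = $924.50
Check: goods available $14,325.15 = COGS $13,400.65 + ending $924.50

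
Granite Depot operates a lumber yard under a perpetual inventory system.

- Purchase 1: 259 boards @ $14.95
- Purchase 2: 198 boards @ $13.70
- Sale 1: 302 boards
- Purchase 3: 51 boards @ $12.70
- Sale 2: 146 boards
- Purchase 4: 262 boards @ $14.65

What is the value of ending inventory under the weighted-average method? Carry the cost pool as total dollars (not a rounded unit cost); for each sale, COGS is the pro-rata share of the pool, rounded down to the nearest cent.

Ending inventory = $4,677.43

After Purchase 1: 259 on hand, pool $3,872.05 (≈ $14.9500 each)
After Purchase 2: 457 on hand, pool $6,584.65 (≈ $14.4084 each)
Sale 1, sell 302: 302/457 × $6,584.65 → $4,351.34
After Purchase 3: 206 on hand, pool $2,881.01 (≈ $13.9855 each)
Sale 2, sell 146: 146/206 × $2,881.01 → $2,041.88
After Purchase 4: 322 on hand, pool $4,677.43 (≈ $14.5262 each)
Total COGS = $4,351.34 + $2,041.88 = $6,393.22
Ending inventory (cost pool remaining) = $4,677.43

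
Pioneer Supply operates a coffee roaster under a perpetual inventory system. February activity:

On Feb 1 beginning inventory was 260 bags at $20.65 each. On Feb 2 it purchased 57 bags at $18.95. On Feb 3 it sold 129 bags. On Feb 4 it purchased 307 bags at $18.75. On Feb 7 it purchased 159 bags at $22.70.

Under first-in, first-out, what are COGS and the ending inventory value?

COGS = $2,663.85; ending inventory = $13,150.85

Feb 3, 129 sold [FIFO — oldest first]: 129 @ $20.65 = $2,663.85
Ending inventory: 131 @ $20.65 + 57 @ $18.95 + 307 @ $18.75 + 159 @ $22.70 = $13,150.85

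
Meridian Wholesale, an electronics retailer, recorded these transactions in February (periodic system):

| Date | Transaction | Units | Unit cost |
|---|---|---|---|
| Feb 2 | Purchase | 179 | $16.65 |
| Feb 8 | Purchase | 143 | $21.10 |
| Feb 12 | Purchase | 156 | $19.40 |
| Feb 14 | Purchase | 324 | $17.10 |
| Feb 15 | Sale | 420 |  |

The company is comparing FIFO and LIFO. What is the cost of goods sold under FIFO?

FIFO COGS: 179 @ $16.65 + 143 @ $21.10 + 98 @ $19.40 = $7,898.85
LIFO COGS: 324 @ $17.10 + 96 @ $19.40 = $7,402.80

COGS = $7,898.85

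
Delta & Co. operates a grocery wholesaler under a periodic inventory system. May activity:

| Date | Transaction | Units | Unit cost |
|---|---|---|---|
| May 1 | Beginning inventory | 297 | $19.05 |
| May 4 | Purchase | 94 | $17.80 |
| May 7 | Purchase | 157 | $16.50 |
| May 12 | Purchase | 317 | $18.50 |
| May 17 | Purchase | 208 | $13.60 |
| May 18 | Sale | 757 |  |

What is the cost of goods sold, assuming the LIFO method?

May 18, 757 sold [LIFO — newest first]: 208 @ $13.60 + 317 @ $18.50 + 157 @ $16.50 + 75 @ $17.80 = $12,618.80
Ending inventory: 297 @ $19.05 + 19 @ $17.80 = $5,996.05
Check: goods available $18,614.85 = COGS $12,618.80 + ending $5,996.05

COGS = $12,618.80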